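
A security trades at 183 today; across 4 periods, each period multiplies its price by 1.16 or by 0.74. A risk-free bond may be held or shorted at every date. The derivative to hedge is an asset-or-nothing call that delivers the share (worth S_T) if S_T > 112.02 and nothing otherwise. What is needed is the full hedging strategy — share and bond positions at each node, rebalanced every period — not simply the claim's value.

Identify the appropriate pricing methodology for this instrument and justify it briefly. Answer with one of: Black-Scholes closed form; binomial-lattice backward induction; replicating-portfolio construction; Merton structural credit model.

Key observation: a price alone would not answer the question — the per-node share/bond construction on the spot-183, 1.16/0.74 tree is required, and only the replicating-portfolio method yields it.

framework: replicating-portfolio construction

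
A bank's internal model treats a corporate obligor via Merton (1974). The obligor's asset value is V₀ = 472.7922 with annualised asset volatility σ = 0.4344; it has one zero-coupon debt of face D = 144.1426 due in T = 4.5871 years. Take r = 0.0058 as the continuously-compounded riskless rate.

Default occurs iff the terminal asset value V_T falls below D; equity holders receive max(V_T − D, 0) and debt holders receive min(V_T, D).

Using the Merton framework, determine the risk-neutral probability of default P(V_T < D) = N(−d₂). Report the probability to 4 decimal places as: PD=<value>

PD=0.2004

With assets at 472.7922 and a single debt payment of 144.1426 at 4.5871 years:
d₁ = [ln(V₀/D) + (r + σ²/2)T] / (σ√T)
   = [ln(472.7922/144.1426) + (0.0058 + 0.5·0.4344²)·4.5871] / (0.4344·√4.5871)
   = [1.187853 + 0.459406] / 0.930377 = 1.770528
d₂ = d₁ − σ√T = 1.770528 − 0.930377 = 0.840151
risk-neutral PD = N(−d₂) = N(-0.840151) = 0.200412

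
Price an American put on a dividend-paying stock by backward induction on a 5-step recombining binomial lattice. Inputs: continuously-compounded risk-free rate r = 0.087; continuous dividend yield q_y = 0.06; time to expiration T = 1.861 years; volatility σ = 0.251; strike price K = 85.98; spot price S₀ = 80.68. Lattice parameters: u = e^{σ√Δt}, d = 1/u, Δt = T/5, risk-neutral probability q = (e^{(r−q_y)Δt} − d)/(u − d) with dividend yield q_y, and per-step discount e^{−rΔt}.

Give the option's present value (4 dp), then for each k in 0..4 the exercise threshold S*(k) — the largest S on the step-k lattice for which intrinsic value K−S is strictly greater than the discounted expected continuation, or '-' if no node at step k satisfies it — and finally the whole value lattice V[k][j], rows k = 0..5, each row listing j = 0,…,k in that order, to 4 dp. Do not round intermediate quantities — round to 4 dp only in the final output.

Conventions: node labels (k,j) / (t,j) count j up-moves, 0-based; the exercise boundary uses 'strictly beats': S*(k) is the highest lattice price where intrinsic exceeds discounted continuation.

price = 11.5952
boundary = - - 59.3962 50.9630 59.3962
tree:
11.5952
17.8931 5.9324
26.5838 10.2047 1.9623
35.0170 16.9320 4.0107 0.0000
42.2529 26.5838 8.1975 0.0000 0.0000
48.4614 35.0170 16.7551 0.0000 0.0000 0.0000

Δt=0.37220, u=1.16548, d=0.85802, q=0.49464, disc=e^(-rΔt)=0.96814
k=5 terminal: V=max(K-S,0) → 48.4614 35.0170 16.7551 0.0000 0.0000 0.0000
k=4: j=0 S=43.7271 intr=42.2529 cont=40.4790 V=42.2529[EX]; j=1 S=59.3962 intr=26.5838 cont=25.1560 V=26.5838[EX]; j=2 S=80.6800 intr=5.3000 cont=8.1975 V=8.1975[hold]; j=3 S=109.5906 intr=0.0000 cont=0.0000 V=0.0000[hold]; j=4 S=148.8610 intr=0.0000 cont=0.0000 V=0.0000[hold]  S*(4)=59.3962
k=3: j=0 S=50.9630 intr=35.0170 cont=33.4030 V=35.0170[EX]; j=1 S=69.2249 intr=16.7551 cont=16.9320 V=16.9320[hold]; j=2 S=94.0307 intr=0.0000 cont=4.0107 V=4.0107[hold]; j=3 S=127.7254 intr=0.0000 cont=0.0000 V=0.0000[hold]  S*(3)=50.9630
k=2: j=0 S=59.3962 intr=26.5838 cont=25.2407 V=26.5838[EX]; j=1 S=80.6800 intr=5.3000 cont=10.2047 V=10.2047[hold]; j=2 S=109.5906 intr=0.0000 cont=1.9623 V=1.9623[hold]  S*(2)=59.3962
k=1: j=0 S=69.2249 intr=16.7551 cont=17.8931 V=17.8931[hold]; j=1 S=94.0307 intr=0.0000 cont=5.9324 V=5.9324[hold]  S*(1)=-
k=0: j=0 S=80.6800 intr=5.3000 cont=11.5952 V=11.5952[hold]  S*(0)=-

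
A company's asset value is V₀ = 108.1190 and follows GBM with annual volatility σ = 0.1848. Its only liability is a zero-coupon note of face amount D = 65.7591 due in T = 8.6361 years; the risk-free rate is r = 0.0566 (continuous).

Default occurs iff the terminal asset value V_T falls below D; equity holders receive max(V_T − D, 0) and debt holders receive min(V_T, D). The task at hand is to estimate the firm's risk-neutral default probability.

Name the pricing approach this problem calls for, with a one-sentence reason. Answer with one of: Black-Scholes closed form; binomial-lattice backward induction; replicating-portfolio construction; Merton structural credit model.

framework: Merton structural credit model

Key observation: the asked-for credit quantity lives on the firm's capital structure — asset value, asset volatility, debt face 65.7591 — which is the structural model's domain.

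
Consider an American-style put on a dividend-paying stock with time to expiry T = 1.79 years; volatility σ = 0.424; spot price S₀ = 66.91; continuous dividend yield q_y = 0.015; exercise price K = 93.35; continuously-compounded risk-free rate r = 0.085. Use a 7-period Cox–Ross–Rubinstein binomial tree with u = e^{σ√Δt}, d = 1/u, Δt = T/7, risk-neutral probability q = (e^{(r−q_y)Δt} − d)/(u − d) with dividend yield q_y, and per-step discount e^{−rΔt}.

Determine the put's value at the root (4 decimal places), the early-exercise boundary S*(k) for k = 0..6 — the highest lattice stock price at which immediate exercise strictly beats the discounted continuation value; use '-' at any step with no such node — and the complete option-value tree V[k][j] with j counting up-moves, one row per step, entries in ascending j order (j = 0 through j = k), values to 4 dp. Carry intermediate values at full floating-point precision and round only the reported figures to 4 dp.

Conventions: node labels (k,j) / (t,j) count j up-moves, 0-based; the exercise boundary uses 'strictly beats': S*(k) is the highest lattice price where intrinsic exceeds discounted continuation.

price = 29.0927
boundary = - 53.9976 43.5770 53.9976 43.5770 53.9976 66.9100
tree:
29.0927
39.3524 19.6545
49.7730 28.2959 11.4869
58.1826 39.3524 17.9873 5.1946
64.9692 49.7730 27.2188 9.1265 1.3097
70.4462 58.1826 39.3524 15.7335 2.6162 0.0000
74.8662 64.9692 49.7730 26.4400 5.2262 0.0000 0.0000
78.4333 70.4462 58.1826 39.3524 10.4398 0.0000 0.0000 0.0000

params: Δt=0.25571 u=1.23913 d=0.80702 q=0.48840 e^(-rΔt)=0.97850
t_7 payoffs: 78.4333 70.4462 58.1826 39.3524 10.4398 0.0000 0.0000 0.0000
t_6: node(6,0) S=18.4838 payoff=74.8662 vs cont=72.9298 → 74.8662 [stop]  node(6,1) S=28.3808 payoff=64.9692 vs cont=63.0707 → 64.9692 [stop]  node(6,2) S=43.5770 payoff=49.7730 vs cont=47.9327 → 49.7730 [stop]  node(6,3) S=66.9100 payoff=26.4400 vs cont=24.6890 → 26.4400 [stop]  node(6,4) S=102.7364 payoff=0.0000 vs cont=5.2262 → 5.2262 [wait]  node(6,5) S=157.7458 payoff=0.0000 vs cont=0.0000 → 0.0000 [wait]  node(6,6) S=242.2096 payoff=0.0000 vs cont=0.0000 → 0.0000 [wait]  ⇒ S*(6)=66.9100
t_5: node(5,0) S=22.9038 payoff=70.4462 vs cont=68.5268 → 70.4462 [stop]  node(5,1) S=35.1674 payoff=58.1826 vs cont=56.3100 → 58.1826 [stop]  node(5,2) S=53.9976 payoff=39.3524 vs cont=37.5520 → 39.3524 [stop]  node(5,3) S=82.9102 payoff=10.4398 vs cont=15.7335 → 15.7335 [wait]  node(5,4) S=127.3037 payoff=0.0000 vs cont=2.6162 → 2.6162 [wait]  node(5,5) S=195.4675 payoff=0.0000 vs cont=0.0000 → 0.0000 [wait]  ⇒ S*(5)=53.9976
t_4: node(4,0) S=28.3808 payoff=64.9692 vs cont=63.0707 → 64.9692 [stop]  node(4,1) S=43.5770 payoff=49.7730 vs cont=47.9327 → 49.7730 [stop]  node(4,2) S=66.9100 payoff=26.4400 vs cont=27.2188 → 27.2188 [wait]  node(4,3) S=102.7364 payoff=0.0000 vs cont=9.1265 → 9.1265 [wait]  node(4,4) S=157.7458 payoff=0.0000 vs cont=1.3097 → 1.3097 [wait]  ⇒ S*(4)=43.5770
t_3: node(3,0) S=35.1674 payoff=58.1826 vs cont=56.3100 → 58.1826 [stop]  node(3,1) S=53.9976 payoff=39.3524 vs cont=37.9242 → 39.3524 [stop]  node(3,2) S=82.9102 payoff=10.4398 vs cont=17.9873 → 17.9873 [wait]  node(3,3) S=127.3037 payoff=0.0000 vs cont=5.1946 → 5.1946 [wait]  ⇒ S*(3)=53.9976
t_2: node(2,0) S=43.5770 payoff=49.7730 vs cont=47.9327 → 49.7730 [stop]  node(2,1) S=66.9100 payoff=26.4400 vs cont=28.2959 → 28.2959 [wait]  node(2,2) S=102.7364 payoff=0.0000 vs cont=11.4869 → 11.4869 [wait]  ⇒ S*(2)=43.5770
t_1: node(1,0) S=53.9976 payoff=39.3524 vs cont=38.4390 → 39.3524 [stop]  node(1,1) S=82.9102 payoff=10.4398 vs cont=19.6545 → 19.6545 [wait]  ⇒ S*(1)=53.9976
t_0: node(0,0) S=66.9100 payoff=26.4400 vs cont=29.0927 → 29.0927 [wait]  ⇒ S*(0)=-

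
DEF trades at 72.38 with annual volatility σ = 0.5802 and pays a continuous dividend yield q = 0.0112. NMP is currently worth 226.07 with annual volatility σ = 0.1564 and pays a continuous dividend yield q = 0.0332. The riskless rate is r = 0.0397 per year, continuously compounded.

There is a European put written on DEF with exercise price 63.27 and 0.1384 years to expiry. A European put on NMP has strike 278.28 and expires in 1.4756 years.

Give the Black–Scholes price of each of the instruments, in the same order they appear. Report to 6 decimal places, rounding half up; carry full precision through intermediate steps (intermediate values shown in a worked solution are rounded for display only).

[DEF put K=63.27]
σ√T = 0.5802·√0.1384 = 0.215847
d₁ = (ln(S/K) + (r−q+σ²/2)T) / (σ√T) = (ln(72.38/63.27) + (0.0397−0.0112+0.5802²/2)·0.1384) / 0.215847 = (0.134519 + 0.027239) / 0.215847 = 0.749411
d₂ = d₁ − σ√T = 0.749411 − 0.215847 = 0.533564
e^{−rT} = 0.994521
e^{−qT} = 0.998451
N(−d₁) = 0.226805,  N(−d₂) = 0.296821
price = K·e^{−rT}·N(−d₂) − S·e^{−qT}·N(−d₁) = 18.676993 − 16.390697 = 2.286296
[NMP put K=278.28]
σ√T = 0.1564·√1.4756 = 0.189986
d₁ = (ln(S/K) + (r−q+σ²/2)T) / (σ√T) = (ln(226.07/278.28) + (0.0397−0.0332+0.1564²/2)·1.4756) / 0.189986 = (-0.207783 + 0.027639) / 0.189986 = -0.948200
d₂ = d₁ − σ√T = -0.948200 − 0.189986 = -1.138185
e^{−rT} = 0.943102
e^{−qT} = 0.952191
N(−d₁) = 0.828486,  N(−d₂) = 0.872478
price = K·e^{−rT}·N(−d₂) − S·e^{−qT}·N(−d₁) = 228.978737 − 178.341365 = 50.637372

price(DEF put K=63.27) = 2.286296
price(NMP put K=278.28) = 50.637372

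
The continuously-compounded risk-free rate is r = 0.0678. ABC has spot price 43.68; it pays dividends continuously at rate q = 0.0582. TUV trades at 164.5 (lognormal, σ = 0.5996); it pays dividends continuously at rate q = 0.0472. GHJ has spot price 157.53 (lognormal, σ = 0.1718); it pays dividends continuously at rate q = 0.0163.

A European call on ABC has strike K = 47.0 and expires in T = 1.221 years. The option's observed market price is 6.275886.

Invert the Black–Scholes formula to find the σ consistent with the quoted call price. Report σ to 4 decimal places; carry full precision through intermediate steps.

sigma = 0.4087

At σ = 0.4087 the Black–Scholes value reproduces the quote:
σ√T = 0.4087·√1.221 = 0.451609
d₁ = (ln(S/K) + (r−q+σ²/2)T) / (σ√T) = (ln(43.68/47.0) + (0.0678−0.0582+0.4087²/2)·1.221) / 0.451609 = (-0.073257 + 0.113697) / 0.451609 = 0.089546
d₂ = d₁ − σ√T = 0.089546 − 0.451609 = -0.362063
e^{−rT} = 0.920550
e^{−qT} = 0.931404
N(d₁) = 0.535676,  N(d₂) = 0.358652
V = S·e^{−qT}·N(d₁) − K·e^{−rT}·N(d₂) = 21.793290 − 15.517403 = 6.275886 (the observed quote) — the price is monotone increasing in volatility, hence this σ is the only solution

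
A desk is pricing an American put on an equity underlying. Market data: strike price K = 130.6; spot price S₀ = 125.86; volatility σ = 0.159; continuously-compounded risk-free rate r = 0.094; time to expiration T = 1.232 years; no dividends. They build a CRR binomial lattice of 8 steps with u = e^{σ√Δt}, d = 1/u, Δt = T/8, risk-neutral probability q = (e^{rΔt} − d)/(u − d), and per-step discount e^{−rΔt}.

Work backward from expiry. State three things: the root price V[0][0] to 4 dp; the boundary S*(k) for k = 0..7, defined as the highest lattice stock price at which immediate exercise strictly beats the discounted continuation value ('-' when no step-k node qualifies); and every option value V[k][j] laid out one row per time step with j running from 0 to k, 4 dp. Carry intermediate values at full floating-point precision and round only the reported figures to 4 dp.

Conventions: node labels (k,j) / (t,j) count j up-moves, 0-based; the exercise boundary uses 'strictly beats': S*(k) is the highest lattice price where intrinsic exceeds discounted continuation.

Δt=0.15400, u=1.06438, d=0.93951, q=0.60117, disc=e^(-rΔt)=0.98563
k=8 terminal: V=max(K-S,0) → 54.1986 44.0438 32.5394 19.5059 4.7400 0.0000 0.0000 0.0000 0.0000
k=7: j=0 S=81.3204 intr=49.2796 cont=47.4026 V=49.2796[EX]; j=1 S=92.1290 intr=38.4710 cont=36.5941 V=38.4710[EX]; j=2 S=104.3741 intr=26.2259 cont=24.3489 V=26.2259[EX]; j=3 S=118.2468 intr=12.3532 cont=10.4762 V=12.3532[EX]; j=4 S=133.9634 intr=0.0000 cont=1.8633 V=1.8633[hold]; j=5 S=151.7688 intr=0.0000 cont=0.0000 V=0.0000[hold]; j=6 S=171.9409 intr=0.0000 cont=0.0000 V=0.0000[hold]; j=7 S=194.7941 intr=0.0000 cont=0.0000 V=0.0000[hold]  S*(7)=118.2468
k=6: j=0 S=86.5562 intr=44.0438 cont=42.1669 V=44.0438[EX]; j=1 S=98.0606 intr=32.5394 cont=30.6624 V=32.5394[EX]; j=2 S=111.0941 intr=19.5059 cont=17.6289 V=19.5059[EX]; j=3 S=125.8600 intr=4.7400 cont=5.9600 V=5.9600[hold]; j=4 S=142.5884 intr=0.0000 cont=0.7324 V=0.7324[hold]; j=5 S=161.5403 intr=0.0000 cont=0.0000 V=0.0000[hold]; j=6 S=183.0111 intr=0.0000 cont=0.0000 V=0.0000[hold]  S*(6)=111.0941
k=5: j=0 S=92.1290 intr=38.4710 cont=36.5941 V=38.4710[EX]; j=1 S=104.3741 intr=26.2259 cont=24.3489 V=26.2259[EX]; j=2 S=118.2468 intr=12.3532 cont=11.1991 V=12.3532[EX]; j=3 S=133.9634 intr=0.0000 cont=2.7768 V=2.7768[hold]; j=4 S=151.7688 intr=0.0000 cont=0.2879 V=0.2879[hold]; j=5 S=171.9409 intr=0.0000 cont=0.0000 V=0.0000[hold]  S*(5)=118.2468
k=4: j=0 S=98.0606 intr=32.5394 cont=30.6624 V=32.5394[EX]; j=1 S=111.0941 intr=19.5059 cont=17.6289 V=19.5059[EX]; j=2 S=125.8600 intr=4.7400 cont=6.5013 V=6.5013[hold]; j=3 S=142.5884 intr=0.0000 cont=1.2622 V=1.2622[hold]; j=4 S=161.5403 intr=0.0000 cont=0.1132 V=0.1132[hold]  S*(4)=111.0941
k=3: j=0 S=104.3741 intr=26.2259 cont=24.3489 V=26.2259[EX]; j=1 S=118.2468 intr=12.3532 cont=11.5199 V=12.3532[EX]; j=2 S=133.9634 intr=0.0000 cont=3.3035 V=3.3035[hold]; j=3 S=151.7688 intr=0.0000 cont=0.5632 V=0.5632[hold]  S*(3)=118.2468
k=2: j=0 S=111.0941 intr=19.5059 cont=17.6289 V=19.5059[EX]; j=1 S=125.8600 intr=4.7400 cont=6.8134 V=6.8134[hold]; j=2 S=142.5884 intr=0.0000 cont=1.6323 V=1.6323[hold]  S*(2)=111.0941
k=1: j=0 S=118.2468 intr=12.3532 cont=11.7048 V=12.3532[EX]; j=1 S=133.9634 intr=0.0000 cont=3.6455 V=3.6455[hold]  S*(1)=118.2468
k=0: j=0 S=125.8600 intr=4.7400 cont=7.0160 V=7.0160[hold]  S*(0)=-

price = 7.0160
boundary = - 118.2468 111.0941 118.2468 111.0941 118.2468 111.0941 118.2468
tree:
7.0160
12.3532 3.6455
19.5059 6.8134 1.6323
26.2259 12.3532 3.3035 0.5632
32.5394 19.5059 6.5013 1.2622 0.1132
38.4710 26.2259 12.3532 2.7768 0.2879 0.0000
44.0438 32.5394 19.5059 5.9600 0.7324 0.0000 0.0000
49.2796 38.4710 26.2259 12.3532 1.8633 0.0000 0.0000 0.0000
54.1986 44.0438 32.5394 19.5059 4.7400 0.0000 0.0000 0.0000 0.0000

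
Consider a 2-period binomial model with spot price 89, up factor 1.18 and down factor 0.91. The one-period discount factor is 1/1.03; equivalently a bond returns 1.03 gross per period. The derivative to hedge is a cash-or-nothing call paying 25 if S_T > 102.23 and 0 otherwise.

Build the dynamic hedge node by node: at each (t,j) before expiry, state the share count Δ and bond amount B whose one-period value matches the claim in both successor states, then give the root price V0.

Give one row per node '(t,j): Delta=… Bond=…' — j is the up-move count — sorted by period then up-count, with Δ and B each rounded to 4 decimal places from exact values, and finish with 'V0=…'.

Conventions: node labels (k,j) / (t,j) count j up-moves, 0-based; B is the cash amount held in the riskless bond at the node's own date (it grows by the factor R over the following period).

(0,0): Delta=0.4489 Bond=-35.2989
(1,0): Delta=0.0000 Bond=0.0000
(1,1): Delta=0.8817 Bond=-81.8051
V0=4.6548

Risk-neutral probability p* = (R−d)/(u−d) = (1.03−0.91)/(1.18−0.91) = 0.4444.
Expiry values: V(2,0)=0.0000, V(2,1)=0.0000, V(2,2)=25.0000
  t=1,j=0: stock 80.9900 → up 95.5682 (V=0.0000), down 73.7009 (V=0.0000). Price 0.0000; hedge Δ=0.0000, bond B=0.0000.
  t=1,j=1: stock 105.0200 → up 123.9236 (V=25.0000), down 95.5682 (V=0.0000). Price 10.7875; hedge Δ=0.8817, bond B=-81.8051.
  t=0,j=0: stock 89.0000 → up 105.0200 (V=10.7875), down 80.9900 (V=0.0000). Price 4.6548; hedge Δ=0.4489, bond B=-35.2989.
Sanity check at the root: Δ(0,0)·S0 + B(0,0) reproduces V0 = 4.6548.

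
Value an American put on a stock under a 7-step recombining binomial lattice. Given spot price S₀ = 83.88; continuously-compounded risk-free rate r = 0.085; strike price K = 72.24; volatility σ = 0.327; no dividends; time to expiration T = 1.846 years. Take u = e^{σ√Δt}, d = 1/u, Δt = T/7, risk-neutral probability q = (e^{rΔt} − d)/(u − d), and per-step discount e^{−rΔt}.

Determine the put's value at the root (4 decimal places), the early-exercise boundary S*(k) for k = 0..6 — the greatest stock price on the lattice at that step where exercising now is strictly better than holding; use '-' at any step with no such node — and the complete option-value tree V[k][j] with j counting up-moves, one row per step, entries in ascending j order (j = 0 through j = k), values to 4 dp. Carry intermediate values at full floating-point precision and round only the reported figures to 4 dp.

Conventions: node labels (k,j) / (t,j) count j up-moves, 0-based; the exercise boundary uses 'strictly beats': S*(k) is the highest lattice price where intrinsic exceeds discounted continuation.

price = 5.2111
boundary = - - - 50.6841 42.8493 50.6841 59.9516
tree:
5.2111
8.6423 2.3353
13.9048 4.2597 0.6970
21.5559 7.5907 1.4334 0.0616
29.3907 13.0981 2.9413 0.1327 0.0000
36.0145 21.5559 6.0203 0.2858 0.0000 0.0000
41.6143 29.3907 12.2884 0.6157 0.0000 0.0000 0.0000
46.3485 36.0145 21.5559 1.3264 0.0000 0.0000 0.0000 0.0000

Δt=0.26371  u=1.18285  d=0.84542  q=0.52530  discount=0.97783
step 7 (expiry): payoffs max(K−S,0) = 46.3485 36.0145 21.5559 1.3264 0.0000 0.0000 0.0000 0.0000
step 6: (k=6,j=0): S=30.6257, K−S=41.6143, hold=40.0130 ⇒ V=41.6143 exercise | (k=6,j=1): S=42.8493, K−S=29.3907, hold=27.7894 ⇒ V=29.3907 exercise | (k=6,j=2): S=59.9516, K−S=12.2884, hold=10.6871 ⇒ V=12.2884 exercise | (k=6,j=3): S=83.8800, K−S=0.0000, hold=0.6157 ⇒ V=0.6157 continue | (k=6,j=4): S=117.3589, K−S=0.0000, hold=0.0000 ⇒ V=0.0000 continue | (k=6,j=5): S=164.2001, K−S=0.0000, hold=0.0000 ⇒ V=0.0000 continue | (k=6,j=6): S=229.7371, K−S=0.0000, hold=0.0000 ⇒ V=0.0000 continue  boundary S*=59.9516
step 5: (k=5,j=0): S=36.2255, K−S=36.0145, hold=34.4132 ⇒ V=36.0145 exercise | (k=5,j=1): S=50.6841, K−S=21.5559, hold=19.9546 ⇒ V=21.5559 exercise | (k=5,j=2): S=70.9136, K−S=1.3264, hold=6.0203 ⇒ V=6.0203 continue | (k=5,j=3): S=99.2173, K−S=0.0000, hold=0.2858 ⇒ V=0.2858 continue | (k=5,j=4): S=138.8177, K−S=0.0000, hold=0.0000 ⇒ V=0.0000 continue | (k=5,j=5): S=194.2237, K−S=0.0000, hold=0.0000 ⇒ V=0.0000 continue  boundary S*=50.6841
step 4: (k=4,j=0): S=42.8493, K−S=29.3907, hold=27.7894 ⇒ V=29.3907 exercise | (k=4,j=1): S=59.9516, K−S=12.2884, hold=13.0981 ⇒ V=13.0981 continue | (k=4,j=2): S=83.8800, K−S=0.0000, hold=2.9413 ⇒ V=2.9413 continue | (k=4,j=3): S=117.3589, K−S=0.0000, hold=0.1327 ⇒ V=0.1327 continue | (k=4,j=4): S=164.2001, K−S=0.0000, hold=0.0000 ⇒ V=0.0000 continue  boundary S*=42.8493
step 3: (k=3,j=0): S=50.6841, K−S=21.5559, hold=20.3705 ⇒ V=21.5559 exercise | (k=3,j=1): S=70.9136, K−S=1.3264, hold=7.5907 ⇒ V=7.5907 continue | (k=3,j=2): S=99.2173, K−S=0.0000, hold=1.4334 ⇒ V=1.4334 continue | (k=3,j=3): S=138.8177, K−S=0.0000, hold=0.0616 ⇒ V=0.0616 continue  boundary S*=50.6841
step 2: (k=2,j=0): S=59.9516, K−S=12.2884, hold=13.9048 ⇒ V=13.9048 continue | (k=2,j=1): S=83.8800, K−S=0.0000, hold=4.2597 ⇒ V=4.2597 continue | (k=2,j=2): S=117.3589, K−S=0.0000, hold=0.6970 ⇒ V=0.6970 continue  boundary S*=-
step 1: (k=1,j=0): S=70.9136, K−S=1.3264, hold=8.6423 ⇒ V=8.6423 continue | (k=1,j=1): S=99.2173, K−S=0.0000, hold=2.3353 ⇒ V=2.3353 continue  boundary S*=-
step 0: (k=0,j=0): S=83.8800, K−S=0.0000, hold=5.2111 ⇒ V=5.2111 continue  boundary S*=-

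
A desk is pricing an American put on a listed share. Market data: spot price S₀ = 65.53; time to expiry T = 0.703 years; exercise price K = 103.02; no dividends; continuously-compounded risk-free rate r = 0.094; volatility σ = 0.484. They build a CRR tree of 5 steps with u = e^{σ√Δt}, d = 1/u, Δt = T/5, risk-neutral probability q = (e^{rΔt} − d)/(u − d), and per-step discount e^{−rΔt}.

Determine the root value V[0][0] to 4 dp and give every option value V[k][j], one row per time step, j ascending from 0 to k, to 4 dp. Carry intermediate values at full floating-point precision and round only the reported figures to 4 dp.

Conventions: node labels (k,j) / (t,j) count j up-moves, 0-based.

params: Δt=0.14060 u=1.19900 d=0.83403 q=0.49121 e^(-rΔt)=0.98687
t_5 payoffs: 76.5744 65.0021 48.3659 24.4498 0.0000 0.0000
k=4: node(4,0) S=31.7081 payoff=71.3119 vs cont=69.9593 → 71.3119 [stop]  node(4,1) S=45.5832 payoff=57.4368 vs cont=56.0842 → 57.4368 [stop]  node(4,2) S=65.5300 payoff=37.4900 vs cont=36.1374 → 37.4900 [stop]  node(4,3) S=94.2052 payoff=8.8148 vs cont=12.2766 → 12.2766 [wait]  node(4,4) S=135.4285 payoff=0.0000 vs cont=0.0000 → 0.0000 [wait]
k=3: node(3,0) S=38.0179 payoff=65.0021 vs cont=63.6495 → 65.0021 [stop]  node(3,1) S=54.6541 payoff=48.3659 vs cont=47.0133 → 48.3659 [stop]  node(3,2) S=78.5702 payoff=24.4498 vs cont=24.7754 → 24.7754 [wait]  node(3,3) S=112.9516 payoff=0.0000 vs cont=6.1642 → 6.1642 [wait]
k=2: node(2,0) S=45.5832 payoff=57.4368 vs cont=56.0842 → 57.4368 [stop]  node(2,1) S=65.5300 payoff=37.4900 vs cont=36.2952 → 37.4900 [stop]  node(2,2) S=94.2052 payoff=8.8148 vs cont=15.4282 → 15.4282 [wait]
k=1: node(1,0) S=54.6541 payoff=48.3659 vs cont=47.0133 → 48.3659 [stop]  node(1,1) S=78.5702 payoff=24.4498 vs cont=26.3032 → 26.3032 [wait]
k=0: node(0,0) S=65.5300 payoff=37.4900 vs cont=37.0358 → 37.4900 [stop]

price = 37.4900
tree:
37.4900
48.3659 26.3032
57.4368 37.4900 15.4282
65.0021 48.3659 24.7754 6.1642
71.3119 57.4368 37.4900 12.2766 0.0000
76.5744 65.0021 48.3659 24.4498 0.0000 0.0000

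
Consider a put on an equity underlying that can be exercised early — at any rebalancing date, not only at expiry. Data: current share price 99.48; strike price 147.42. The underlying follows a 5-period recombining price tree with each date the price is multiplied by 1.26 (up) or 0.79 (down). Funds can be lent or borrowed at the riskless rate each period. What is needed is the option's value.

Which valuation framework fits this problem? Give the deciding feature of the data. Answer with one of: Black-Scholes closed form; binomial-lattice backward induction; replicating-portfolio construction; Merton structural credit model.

Key observation: the exercise right at every one of the 5 steps is what matters: each node needs max(147.42 − S, continuation), which only the stepwise tree valuation starting from spot 99.48 delivers.

framework: binomial-lattice backward induction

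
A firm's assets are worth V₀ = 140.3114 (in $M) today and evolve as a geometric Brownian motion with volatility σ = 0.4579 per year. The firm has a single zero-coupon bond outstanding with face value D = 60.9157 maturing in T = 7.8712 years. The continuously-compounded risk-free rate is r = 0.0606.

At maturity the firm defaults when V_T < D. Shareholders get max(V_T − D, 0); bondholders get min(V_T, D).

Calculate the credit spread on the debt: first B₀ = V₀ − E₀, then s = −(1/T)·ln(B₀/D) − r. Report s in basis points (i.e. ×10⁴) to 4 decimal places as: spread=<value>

Equity is a call on the firm's assets struck at D = 60.9157:
d₁ = [ln(V₀/D) + (r + σ²/2)T] / (σ√T)
   = [ln(140.3114/60.9157) + (0.0606 + 0.5·0.4579²)·7.8712] / (0.4579·√7.8712)
   = [0.834373 + 1.302181] / 1.284669 = 1.663117
d₂ = d₁ − σ√T = 1.663117 − 1.284669 = 0.378449
N(d₁) = 0.951856,  N(d₂) = 0.647451,  e^(−rT) = 0.620646
E₀ = V₀·N(d₁) − D·e^(−rT)·N(d₂)
   = 140.3114·0.951856 − 60.9157·0.620646·0.647451 = 109.077940
B₀ = V₀ − E₀ = 140.3114 − 109.077940 = 31.233460
spread = −(1/T)·ln(B₀/D) − r = −(1/7.8712)·ln(31.233460/60.9157) − 0.0606 = 0.02426647
in basis points: 0.02426647 × 10⁴ = 242.6647 bp

spread=242.6647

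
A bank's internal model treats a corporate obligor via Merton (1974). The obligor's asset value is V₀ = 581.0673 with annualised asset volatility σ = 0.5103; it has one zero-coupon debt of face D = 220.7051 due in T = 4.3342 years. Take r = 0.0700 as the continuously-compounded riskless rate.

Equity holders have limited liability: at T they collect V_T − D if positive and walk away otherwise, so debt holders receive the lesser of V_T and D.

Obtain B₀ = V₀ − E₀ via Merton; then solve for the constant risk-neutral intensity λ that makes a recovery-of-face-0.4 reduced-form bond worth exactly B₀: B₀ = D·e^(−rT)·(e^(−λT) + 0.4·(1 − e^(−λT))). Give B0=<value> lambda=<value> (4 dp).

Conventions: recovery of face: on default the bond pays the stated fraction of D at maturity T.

Apply the equity-as-call identities (strike 220.7051, horizon 4.3342 years):
d₁ = [ln(V₀/D) + (r + σ²/2)T] / (σ√T)
   = [ln(581.0673/220.7051) + (0.0700 + 0.5·0.5103²)·4.3342] / (0.5103·√4.3342)
   = [0.968039 + 0.867720] / 1.062380 = 1.727968
d₂ = d₁ − σ√T = 1.727968 − 1.062380 = 0.665588
N(d₁) = 0.958003,  N(d₂) = 0.747163,  e^(−rT) = 0.738308
E₀ = V₀·N(d₁) − D·e^(−rT)·N(d₂)
   = 581.0673·0.958003 − 220.7051·0.738308·0.747163 = 434.915291
B₀ = V₀ − E₀ = 581.0673 − 434.915291 = 146.152009
e^(−λT) = (B₀·e^(rT)/D − 0.4)/(1 − 0.4) = (146.1520·1.354448/220.7051 − 0.4)/0.6 = 0.82820353
λ = −ln(0.82820353)/4.3342 = 0.043490

B0=146.1520 lambda=0.0435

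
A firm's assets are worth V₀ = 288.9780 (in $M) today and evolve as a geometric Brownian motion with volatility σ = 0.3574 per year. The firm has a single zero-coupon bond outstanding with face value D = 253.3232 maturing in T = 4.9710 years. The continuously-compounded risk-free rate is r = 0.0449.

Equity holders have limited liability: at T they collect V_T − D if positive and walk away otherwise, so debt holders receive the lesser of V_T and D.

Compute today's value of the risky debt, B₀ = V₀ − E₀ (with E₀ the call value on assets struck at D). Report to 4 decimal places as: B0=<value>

B0=162.7376

Work the structural quantities from V₀ = 288.9780 against face 253.3232:
d₁ = [ln(V₀/D) + (r + σ²/2)T] / (σ√T)
   = [ln(288.9780/253.3232) + (0.0449 + 0.5·0.3574²)·4.9710] / (0.3574·√4.9710)
   = [0.131684 + 0.540683] / 0.796850 = 0.843782
d₂ = d₁ − σ√T = 0.843782 − 0.796850 = 0.046932
N(d₁) = 0.800604,  N(d₂) = 0.518716,  e^(−rT) = 0.799957
E₀ = V₀·N(d₁) − D·e^(−rT)·N(d₂)
   = 288.9780·0.800604 − 253.3232·0.799957·0.518716 = 126.240448
B₀ = V₀ − E₀ = 288.9780 − 126.240448 = 162.737552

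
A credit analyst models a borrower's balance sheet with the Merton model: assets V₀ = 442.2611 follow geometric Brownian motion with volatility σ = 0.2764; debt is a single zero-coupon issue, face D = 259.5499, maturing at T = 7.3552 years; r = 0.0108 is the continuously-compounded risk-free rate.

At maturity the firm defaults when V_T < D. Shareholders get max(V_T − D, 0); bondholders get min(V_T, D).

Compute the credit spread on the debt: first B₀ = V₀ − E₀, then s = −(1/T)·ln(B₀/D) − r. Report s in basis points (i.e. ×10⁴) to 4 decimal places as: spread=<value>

Equity is a call on the firm's assets struck at D = 259.5499:
d₁ = [ln(V₀/D) + (r + σ²/2)T] / (σ√T)
   = [ln(442.2611/259.5499) + (0.0108 + 0.5·0.2764²)·7.3552] / (0.2764·√7.3552)
   = [0.532951 + 0.360394] / 0.749610 = 1.191747
d₂ = d₁ − σ√T = 1.191747 − 0.749610 = 0.442137
N(d₁) = 0.883320,  N(d₂) = 0.670805,  e^(−rT) = 0.923637
E₀ = V₀·N(d₁) − D·e^(−rT)·N(d₂)
   = 442.2611·0.883320 − 259.5499·0.923637·0.670805 = 229.845961
B₀ = V₀ − E₀ = 442.2611 − 229.845961 = 212.415139
spread = −(1/T)·ln(B₀/D) − r = −(1/7.3552)·ln(212.415139/259.5499) − 0.0108 = 0.01644690
in basis points: 0.01644690 × 10⁴ = 164.4690 bp

spread=164.4690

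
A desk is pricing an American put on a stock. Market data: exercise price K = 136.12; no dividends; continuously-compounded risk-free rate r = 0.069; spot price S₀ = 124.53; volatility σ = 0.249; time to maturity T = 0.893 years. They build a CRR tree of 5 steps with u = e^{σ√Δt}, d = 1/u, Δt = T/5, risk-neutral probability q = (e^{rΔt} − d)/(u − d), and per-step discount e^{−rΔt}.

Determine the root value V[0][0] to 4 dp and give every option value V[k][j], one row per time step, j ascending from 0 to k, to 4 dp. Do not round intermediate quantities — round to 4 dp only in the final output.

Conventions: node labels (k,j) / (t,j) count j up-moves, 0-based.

Δt=0.17860  u=1.11097  d=0.90012  q=0.53252  discount=0.98775
step 5 (expiry): payoffs max(K−S,0) = 62.5383 45.3021 24.0284 0.0000 0.0000 0.0000
k=4: (k=4,j=0): S=81.7468, K−S=54.3732, hold=52.7061 ⇒ V=54.3732 exercise | (k=4,j=1): S=100.8956, K−S=35.2244, hold=33.5572 ⇒ V=35.2244 exercise | (k=4,j=2): S=124.5300, K−S=11.5900, hold=11.0951 ⇒ V=11.5900 exercise | (k=4,j=3): S=153.7007, K−S=0.0000, hold=0.0000 ⇒ V=0.0000 continue | (k=4,j=4): S=189.7044, K−S=0.0000, hold=0.0000 ⇒ V=0.0000 continue
k=3: (k=3,j=0): S=90.8179, K−S=45.3021, hold=43.6349 ⇒ V=45.3021 exercise | (k=3,j=1): S=112.0916, K−S=24.0284, hold=22.3612 ⇒ V=24.0284 exercise | (k=3,j=2): S=138.3486, K−S=0.0000, hold=5.3517 ⇒ V=5.3517 continue | (k=3,j=3): S=170.7562, K−S=0.0000, hold=0.0000 ⇒ V=0.0000 continue
k=2: (k=2,j=0): S=100.8956, K−S=35.2244, hold=33.5572 ⇒ V=35.2244 exercise | (k=2,j=1): S=124.5300, K−S=11.5900, hold=13.9101 ⇒ V=13.9101 continue | (k=2,j=2): S=153.7007, K−S=0.0000, hold=2.4711 ⇒ V=2.4711 continue
k=1: (k=1,j=0): S=112.0916, K−S=24.0284, hold=23.5816 ⇒ V=24.0284 exercise | (k=1,j=1): S=138.3486, K−S=0.0000, hold=7.7228 ⇒ V=7.7228 continue
k=0: (k=0,j=0): S=124.5300, K−S=11.5900, hold=15.1573 ⇒ V=15.1573 continue

price = 15.1573
tree:
15.1573
24.0284 7.7228
35.2244 13.9101 2.4711
45.3021 24.0284 5.3517 0.0000
54.3732 35.2244 11.5900 0.0000 0.0000
62.5383 45.3021 24.0284 0.0000 0.0000 0.0000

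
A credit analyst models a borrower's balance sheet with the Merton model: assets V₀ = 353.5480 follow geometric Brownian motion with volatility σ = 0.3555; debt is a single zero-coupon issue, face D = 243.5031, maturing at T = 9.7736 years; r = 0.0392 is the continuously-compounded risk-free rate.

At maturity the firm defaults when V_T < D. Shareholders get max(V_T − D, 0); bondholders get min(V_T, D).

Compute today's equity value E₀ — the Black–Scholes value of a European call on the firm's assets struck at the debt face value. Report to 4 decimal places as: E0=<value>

Apply the equity-as-call identities (strike 243.5031, horizon 9.7736 years):
d₁ = [ln(V₀/D) + (r + σ²/2)T] / (σ√T)
   = [ln(353.5480/243.5031) + (0.0392 + 0.5·0.3555²)·9.7736] / (0.3555·√9.7736)
   = [0.372890 + 1.000720] / 1.111391 = 1.235937
d₂ = d₁ − σ√T = 1.235937 − 1.111391 = 0.124546
N(d₁) = 0.891759,  N(d₂) = 0.549559,  e^(−rT) = 0.681728
E₀ = V₀·N(d₁) − D·e^(−rT)·N(d₂)
   = 353.5480·0.891759 − 243.5031·0.681728·0.549559 = 224.051374

E0=224.0514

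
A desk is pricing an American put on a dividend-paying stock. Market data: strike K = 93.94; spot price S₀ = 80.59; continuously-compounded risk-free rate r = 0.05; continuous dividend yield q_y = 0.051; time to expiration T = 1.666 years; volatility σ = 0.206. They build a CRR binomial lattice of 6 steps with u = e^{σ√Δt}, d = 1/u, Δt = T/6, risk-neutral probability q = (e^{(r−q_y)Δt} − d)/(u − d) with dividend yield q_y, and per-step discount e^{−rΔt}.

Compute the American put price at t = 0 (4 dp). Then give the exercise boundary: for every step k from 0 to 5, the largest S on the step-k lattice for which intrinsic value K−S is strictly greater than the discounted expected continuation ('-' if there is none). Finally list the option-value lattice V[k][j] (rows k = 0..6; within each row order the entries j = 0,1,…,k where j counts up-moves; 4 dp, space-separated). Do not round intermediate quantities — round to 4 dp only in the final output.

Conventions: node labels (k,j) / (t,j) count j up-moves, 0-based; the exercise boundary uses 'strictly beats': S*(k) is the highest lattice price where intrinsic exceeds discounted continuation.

price = 16.7460
boundary = - - 64.8628 58.1907 64.8628 72.3000
tree:
16.7460
22.4612 10.8392
29.0772 15.7147 5.6980
35.7493 21.9020 9.2485 1.8891
41.7352 29.0772 14.5123 3.6252 0.0000
47.1052 35.7493 21.6400 6.9567 0.0000 0.0000
51.9229 41.7352 29.0772 13.3500 0.0000 0.0000 0.0000

Δt=0.27767  u=1.11466  d=0.89713  q=0.47161  discount=0.98621
step 6 (expiry): payoffs max(K−S,0) = 51.9229 41.7352 29.0772 13.3500 0.0000 0.0000 0.0000
step 5: (k=5,j=0): S=46.8348, K−S=47.1052, hold=46.4686 ⇒ V=47.1052 exercise | (k=5,j=1): S=58.1907, K−S=35.7493, hold=35.2724 ⇒ V=35.7493 exercise | (k=5,j=2): S=72.3000, K−S=21.6400, hold=21.3614 ⇒ V=21.6400 exercise | (k=5,j=3): S=89.8305, K−S=4.1095, hold=6.9567 ⇒ V=6.9567 continue | (k=5,j=4): S=111.6115, K−S=0.0000, hold=0.0000 ⇒ V=0.0000 continue | (k=5,j=5): S=138.6737, K−S=0.0000, hold=0.0000 ⇒ V=0.0000 continue  boundary S*=72.3000
step 4: (k=4,j=0): S=52.2048, K−S=41.7352, hold=41.1740 ⇒ V=41.7352 exercise | (k=4,j=1): S=64.8628, K−S=29.0772, hold=28.6940 ⇒ V=29.0772 exercise | (k=4,j=2): S=80.5900, K−S=13.3500, hold=14.5123 ⇒ V=14.5123 continue | (k=4,j=3): S=100.1305, K−S=0.0000, hold=3.6252 ⇒ V=3.6252 continue | (k=4,j=4): S=124.4089, K−S=0.0000, hold=0.0000 ⇒ V=0.0000 continue  boundary S*=64.8628
step 3: (k=3,j=0): S=58.1907, K−S=35.7493, hold=35.2724 ⇒ V=35.7493 exercise | (k=3,j=1): S=72.3000, K−S=21.6400, hold=21.9020 ⇒ V=21.9020 continue | (k=3,j=2): S=89.8305, K−S=4.1095, hold=9.2485 ⇒ V=9.2485 continue | (k=3,j=3): S=111.6115, K−S=0.0000, hold=1.8891 ⇒ V=1.8891 continue  boundary S*=58.1907
step 2: (k=2,j=0): S=64.8628, K−S=29.0772, hold=28.8159 ⇒ V=29.0772 exercise | (k=2,j=1): S=80.5900, K−S=13.3500, hold=15.7147 ⇒ V=15.7147 continue | (k=2,j=2): S=100.1305, K−S=0.0000, hold=5.6980 ⇒ V=5.6980 continue  boundary S*=64.8628
step 1: (k=1,j=0): S=72.3000, K−S=21.6400, hold=22.4612 ⇒ V=22.4612 continue | (k=1,j=1): S=89.8305, K−S=4.1095, hold=10.8392 ⇒ V=10.8392 continue  boundary S*=-
step 0: (k=0,j=0): S=80.5900, K−S=13.3500, hold=16.7460 ⇒ V=16.7460 continue  boundary S*=-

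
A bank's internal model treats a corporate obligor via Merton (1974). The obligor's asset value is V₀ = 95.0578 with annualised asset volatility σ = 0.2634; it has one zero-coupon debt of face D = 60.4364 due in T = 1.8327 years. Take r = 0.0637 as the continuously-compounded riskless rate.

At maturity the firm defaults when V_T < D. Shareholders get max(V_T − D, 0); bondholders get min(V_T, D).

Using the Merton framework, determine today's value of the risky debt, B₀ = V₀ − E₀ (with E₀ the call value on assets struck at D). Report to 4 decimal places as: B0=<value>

Work the structural quantities from V₀ = 95.0578 against face 60.4364:
d₁ = [ln(V₀/D) + (r + σ²/2)T] / (σ√T)
   = [ln(95.0578/60.4364) + (0.0637 + 0.5·0.2634²)·1.8327] / (0.2634·√1.8327)
   = [0.452894 + 0.180319] / 0.356584 = 1.775775
d₂ = d₁ − σ√T = 1.775775 − 0.356584 = 1.419192
N(d₁) = 0.962115,  N(d₂) = 0.922078,  e^(−rT) = 0.889814
E₀ = V₀·N(d₁) − D·e^(−rT)·N(d₂)
   = 95.0578·0.962115 − 60.4364·0.889814·0.922078 = 41.869791
B₀ = V₀ − E₀ = 95.0578 − 41.869791 = 53.188009

B0=53.1880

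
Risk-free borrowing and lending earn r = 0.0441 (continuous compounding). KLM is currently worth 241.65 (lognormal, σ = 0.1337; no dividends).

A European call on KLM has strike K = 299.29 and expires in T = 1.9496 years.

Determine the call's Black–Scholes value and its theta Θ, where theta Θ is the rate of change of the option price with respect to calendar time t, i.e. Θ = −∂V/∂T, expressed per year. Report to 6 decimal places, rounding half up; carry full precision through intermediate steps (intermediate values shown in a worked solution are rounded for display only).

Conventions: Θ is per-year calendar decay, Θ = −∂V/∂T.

σ√T = 0.1337·√1.9496 = 0.186683
d₁ = (ln(S/K) + (r+σ²/2)T) / (σ√T) = (ln(241.65/299.29) + (0.0441+0.1337²/2)·1.9496) / 0.186683 = (-0.213923 + 0.103403) / 0.186683 = -0.592021
d₂ = d₁ − σ√T = -0.592021 − 0.186683 = -0.778703
e^{−rT} = 0.917615
N(d₁) = 0.276918,  N(d₂) = 0.218077
Call price V = S·N(d₁) − K·e^{−rT}·N(d₂) = 66.917333 − 59.891209 = 7.026124
φ(d₁) = (1/√(2π))·e^{−d₁²/2} = 0.334813
Θ = −S·φ(d₁)·σ/(2√T) − r·K·e^{−rT}·N(d₂) = −3.873628 − 2.641202 = -6.514831

price = 7.026124
Θ = -6.514831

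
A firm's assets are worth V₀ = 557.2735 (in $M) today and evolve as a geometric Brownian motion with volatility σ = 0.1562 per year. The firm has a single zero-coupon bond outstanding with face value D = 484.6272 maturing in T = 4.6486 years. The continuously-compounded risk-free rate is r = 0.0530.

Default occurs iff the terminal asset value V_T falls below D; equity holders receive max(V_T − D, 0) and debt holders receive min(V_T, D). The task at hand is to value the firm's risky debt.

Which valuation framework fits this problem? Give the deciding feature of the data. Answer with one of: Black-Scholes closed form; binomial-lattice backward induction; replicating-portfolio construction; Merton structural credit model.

Key observation: with the firm-asset dynamics (V₀ = 557.2735) and a single zero-coupon liability of face 484.6272 given, debt value, spread, and default probability all derive from the option view of the balance sheet.

framework: Merton structural credit model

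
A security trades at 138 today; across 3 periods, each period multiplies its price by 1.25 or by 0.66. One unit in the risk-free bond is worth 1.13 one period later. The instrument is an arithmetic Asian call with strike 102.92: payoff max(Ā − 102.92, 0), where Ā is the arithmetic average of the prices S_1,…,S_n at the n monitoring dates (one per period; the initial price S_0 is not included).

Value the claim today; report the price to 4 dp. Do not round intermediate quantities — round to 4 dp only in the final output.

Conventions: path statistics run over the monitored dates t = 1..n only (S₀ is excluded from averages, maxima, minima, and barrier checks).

With p* = (R−d)/(u−d) = 0.7966, sum probability × payoff across the paths and divide by R^3.
Enumerate all 2^3 = 8 price paths (U = up ×1.25, D = down ×0.66); each path with k up-moves has probability p*^k·(1−p*)^(3−k).
DDD: Ā=63.6224, payoff=0.0000, prob=0.008414
UDD: Ā=120.4970, payoff=17.5770, prob=0.032954
DUD: Ā=93.3570, payoff=0.0000, prob=0.032954
UUD: Ā=176.8125, payoff=73.8925, prob=0.129069
DDU: Ā=75.4446, payoff=0.0000, prob=0.032954
UDU: Ā=142.8875, payoff=39.9675, prob=0.129069
DUU: Ā=115.7475, payoff=12.8275, prob=0.129069
UUU: Ā=219.2188, payoff=116.2987, prob=0.505519
Price = Σ prob·payoff / R^3 = 75.721853 / 1.442897 = 52.4790

price = 52.4790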